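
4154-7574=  -3420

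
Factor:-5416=-2^3 *677^1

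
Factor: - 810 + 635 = - 5^2 * 7^1 = -  175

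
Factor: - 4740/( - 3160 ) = 2^( - 1 )*3^1  =  3/2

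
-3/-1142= 3/1142 = 0.00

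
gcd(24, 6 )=6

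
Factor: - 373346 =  - 2^1*29^1*41^1*157^1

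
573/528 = 1+15/176 = 1.09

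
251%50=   1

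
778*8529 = 6635562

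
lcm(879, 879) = 879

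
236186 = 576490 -340304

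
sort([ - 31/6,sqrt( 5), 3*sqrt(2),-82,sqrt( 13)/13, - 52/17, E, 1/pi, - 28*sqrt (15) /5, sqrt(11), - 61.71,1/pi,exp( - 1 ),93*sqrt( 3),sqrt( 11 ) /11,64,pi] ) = [ - 82, - 61.71, - 28*sqrt( 15 ) /5, - 31/6, - 52/17, sqrt (13) /13,sqrt(11 ) /11, 1/pi,1/pi,exp(-1 ) , sqrt( 5) , E, pi, sqrt( 11) , 3*sqrt( 2), 64, 93*sqrt( 3)]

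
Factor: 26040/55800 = 3^( - 1)*5^(-1) * 7^1 = 7/15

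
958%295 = 73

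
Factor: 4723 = 4723^1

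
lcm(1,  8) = 8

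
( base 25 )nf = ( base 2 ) 1001001110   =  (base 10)590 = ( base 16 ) 24E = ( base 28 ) l2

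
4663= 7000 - 2337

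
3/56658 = 1/18886 = 0.00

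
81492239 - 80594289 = 897950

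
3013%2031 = 982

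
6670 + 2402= 9072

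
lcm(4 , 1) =4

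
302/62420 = 151/31210 = 0.00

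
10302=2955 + 7347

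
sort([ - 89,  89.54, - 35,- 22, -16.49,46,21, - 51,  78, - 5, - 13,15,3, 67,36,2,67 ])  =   [ - 89, - 51, - 35, - 22, - 16.49,-13, -5,2,  3,  15, 21, 36, 46,67, 67,  78 , 89.54 ]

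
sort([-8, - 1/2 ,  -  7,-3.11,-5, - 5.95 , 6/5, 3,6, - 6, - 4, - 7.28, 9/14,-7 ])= [ - 8,-7.28,-7,-7,-6,-5.95,-5, - 4,-3.11,-1/2, 9/14,  6/5, 3, 6 ]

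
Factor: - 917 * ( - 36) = 2^2 *3^2*7^1 * 131^1 = 33012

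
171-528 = - 357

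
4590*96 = 440640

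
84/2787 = 28/929 = 0.03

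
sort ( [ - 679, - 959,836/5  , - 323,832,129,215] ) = [- 959,-679, - 323,129,836/5, 215,832 ] 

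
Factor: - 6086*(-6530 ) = 2^2*  5^1*17^1*179^1 * 653^1 = 39741580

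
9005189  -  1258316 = 7746873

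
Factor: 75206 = 2^1 *31^1 *1213^1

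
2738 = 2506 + 232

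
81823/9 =81823/9 = 9091.44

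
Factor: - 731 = - 17^1*43^1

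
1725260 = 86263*20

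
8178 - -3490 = 11668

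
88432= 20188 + 68244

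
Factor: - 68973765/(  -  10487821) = 3^1*5^1*7^1*29^( - 1)*601^1 * 1093^1*361649^(-1)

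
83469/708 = 27823/236 = 117.89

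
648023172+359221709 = 1007244881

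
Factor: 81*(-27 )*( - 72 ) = 157464 = 2^3*3^9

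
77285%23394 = 7103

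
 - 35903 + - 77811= - 113714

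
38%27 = 11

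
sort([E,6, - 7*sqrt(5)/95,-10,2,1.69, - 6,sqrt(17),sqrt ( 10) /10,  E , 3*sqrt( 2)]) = [- 10,-6, - 7*sqrt( 5)/95,  sqrt(10)/10,1.69, 2, E,E,sqrt (17), 3*sqrt ( 2),6 ] 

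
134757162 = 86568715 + 48188447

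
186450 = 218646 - 32196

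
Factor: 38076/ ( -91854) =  - 6346/15309 =- 2^1 *3^( - 7 )*7^( - 1 )*19^1 *167^1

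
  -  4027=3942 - 7969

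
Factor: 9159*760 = 2^3*3^1*5^1*19^1*43^1*71^1   =  6960840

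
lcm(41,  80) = 3280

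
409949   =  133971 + 275978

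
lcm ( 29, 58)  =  58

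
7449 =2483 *3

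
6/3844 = 3/1922= 0.00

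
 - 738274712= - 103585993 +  - 634688719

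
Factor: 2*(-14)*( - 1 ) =2^2 * 7^1=28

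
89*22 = 1958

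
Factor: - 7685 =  - 5^1*29^1*53^1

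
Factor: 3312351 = 3^2 * 7^3*29^1*37^1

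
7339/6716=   7339/6716 = 1.09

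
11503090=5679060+5824030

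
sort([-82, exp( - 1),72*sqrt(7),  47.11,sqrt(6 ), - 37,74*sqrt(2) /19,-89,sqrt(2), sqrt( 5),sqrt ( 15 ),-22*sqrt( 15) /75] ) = [-89, - 82 , - 37, - 22 * sqrt( 15)/75, exp( -1),sqrt( 2 ),sqrt(5),sqrt(6),  sqrt(15),74 * sqrt( 2) /19,  47.11 , 72*sqrt(7) ] 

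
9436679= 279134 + 9157545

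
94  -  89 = 5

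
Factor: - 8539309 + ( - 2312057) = - 2^1*3^1*1808561^1 = -  10851366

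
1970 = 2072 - 102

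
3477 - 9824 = - 6347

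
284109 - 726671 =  - 442562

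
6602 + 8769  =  15371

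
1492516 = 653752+838764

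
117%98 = 19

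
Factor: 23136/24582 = 16/17 = 2^4 * 17^( - 1)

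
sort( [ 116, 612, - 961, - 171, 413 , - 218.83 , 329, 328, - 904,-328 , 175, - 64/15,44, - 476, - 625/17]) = [-961,-904, - 476, - 328, - 218.83 , - 171, - 625/17 , - 64/15, 44, 116,175,  328,329,413, 612] 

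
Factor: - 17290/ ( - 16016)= 2^(  -  3) * 5^1*11^( - 1 )*19^1 = 95/88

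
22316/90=11158/45 = 247.96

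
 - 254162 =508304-762466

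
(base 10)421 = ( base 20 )111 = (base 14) 221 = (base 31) DI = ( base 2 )110100101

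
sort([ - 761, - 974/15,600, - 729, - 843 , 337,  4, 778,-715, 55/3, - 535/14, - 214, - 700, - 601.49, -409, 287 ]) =[ - 843, - 761, - 729,-715, - 700, - 601.49, - 409, - 214, - 974/15, - 535/14,  4, 55/3, 287, 337,600, 778] 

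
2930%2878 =52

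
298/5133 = 298/5133 = 0.06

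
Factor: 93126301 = 163^1*307^1* 1861^1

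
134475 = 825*163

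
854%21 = 14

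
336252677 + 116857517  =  453110194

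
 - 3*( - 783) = 2349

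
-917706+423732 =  - 493974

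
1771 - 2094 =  - 323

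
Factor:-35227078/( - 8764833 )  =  2^1*3^( - 1)*7^(-1)*11^(-1 )*19^( - 1 )*1997^( - 1)*17613539^1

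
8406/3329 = 8406/3329 = 2.53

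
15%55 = 15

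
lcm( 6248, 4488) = 318648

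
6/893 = 6/893 = 0.01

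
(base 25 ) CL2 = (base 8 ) 17533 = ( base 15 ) 25A2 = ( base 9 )12008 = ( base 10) 8027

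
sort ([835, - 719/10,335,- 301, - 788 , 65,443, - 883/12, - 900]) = [ - 900,-788, - 301,-883/12, -719/10,  65,335, 443,835]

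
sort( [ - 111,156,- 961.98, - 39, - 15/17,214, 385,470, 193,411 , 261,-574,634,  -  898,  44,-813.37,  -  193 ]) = [-961.98,-898 , - 813.37, - 574,  -  193,  -  111, - 39,-15/17, 44, 156,  193, 214, 261,385,411 , 470,634] 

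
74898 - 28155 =46743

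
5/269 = 5/269 = 0.02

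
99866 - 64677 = 35189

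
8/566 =4/283 = 0.01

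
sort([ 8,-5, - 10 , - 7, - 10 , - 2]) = [ - 10, - 10, - 7, - 5, - 2,8 ]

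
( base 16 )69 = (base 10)105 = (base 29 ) 3i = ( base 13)81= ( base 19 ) 5a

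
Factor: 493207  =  11^1*13^1*3449^1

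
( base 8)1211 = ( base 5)10044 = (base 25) 10o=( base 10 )649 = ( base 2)1010001001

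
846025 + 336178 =1182203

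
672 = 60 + 612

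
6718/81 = 82 + 76/81 = 82.94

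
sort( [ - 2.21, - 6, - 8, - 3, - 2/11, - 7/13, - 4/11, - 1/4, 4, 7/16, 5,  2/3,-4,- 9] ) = [ - 9, - 8, - 6, - 4,  -  3, - 2.21, - 7/13, - 4/11, - 1/4, - 2/11,  7/16,2/3 , 4 , 5 ] 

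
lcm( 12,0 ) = 0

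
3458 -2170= 1288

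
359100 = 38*9450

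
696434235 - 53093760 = 643340475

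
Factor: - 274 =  - 2^1 * 137^1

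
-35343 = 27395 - 62738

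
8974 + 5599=14573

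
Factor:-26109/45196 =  - 2^( -2 )*3^3*967^1 * 11299^( - 1) 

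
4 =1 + 3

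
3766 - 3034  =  732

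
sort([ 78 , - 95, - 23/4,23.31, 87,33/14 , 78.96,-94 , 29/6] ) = [ - 95, - 94,-23/4,33/14,29/6,23.31,78, 78.96,87]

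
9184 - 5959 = 3225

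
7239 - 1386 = 5853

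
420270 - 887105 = - 466835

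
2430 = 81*30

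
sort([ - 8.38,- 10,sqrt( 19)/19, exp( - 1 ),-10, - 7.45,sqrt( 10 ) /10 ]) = [ - 10,-10, - 8.38 , - 7.45 , sqrt( 19)/19,  sqrt(10) /10, exp( - 1 )]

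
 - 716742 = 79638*( - 9)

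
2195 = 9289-7094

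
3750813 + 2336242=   6087055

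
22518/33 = 7506/11 = 682.36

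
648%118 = 58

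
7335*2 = 14670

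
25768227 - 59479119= - 33710892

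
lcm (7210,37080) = 259560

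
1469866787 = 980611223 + 489255564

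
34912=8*4364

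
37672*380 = 14315360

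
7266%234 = 12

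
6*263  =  1578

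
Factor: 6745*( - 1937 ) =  - 13065065= -5^1*13^1*19^1*71^1*149^1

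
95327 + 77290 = 172617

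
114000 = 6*19000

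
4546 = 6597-2051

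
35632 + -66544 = - 30912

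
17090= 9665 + 7425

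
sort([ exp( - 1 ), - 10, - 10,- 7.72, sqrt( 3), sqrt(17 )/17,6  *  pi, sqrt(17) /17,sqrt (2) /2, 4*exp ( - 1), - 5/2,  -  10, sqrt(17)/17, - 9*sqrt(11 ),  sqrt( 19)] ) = [ - 9*sqrt (11),-10,  -  10, - 10, - 7.72, - 5/2,sqrt( 17 )/17,sqrt (17)/17,sqrt( 17)/17,exp(-1),sqrt( 2)/2,4*exp( -1), sqrt(3),sqrt( 19 ),6*pi]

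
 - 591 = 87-678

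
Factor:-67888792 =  - 2^3*563^1 * 15073^1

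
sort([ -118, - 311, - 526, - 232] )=[ - 526, - 311, - 232, - 118]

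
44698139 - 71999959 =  - 27301820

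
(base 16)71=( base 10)113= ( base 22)53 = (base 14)81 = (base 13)89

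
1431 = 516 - -915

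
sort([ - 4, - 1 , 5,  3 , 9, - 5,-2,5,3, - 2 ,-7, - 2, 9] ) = [ - 7, - 5, - 4, - 2, - 2, - 2, - 1,3, 3,5,5 , 9,9 ] 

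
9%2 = 1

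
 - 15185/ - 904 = 16  +  721/904= 16.80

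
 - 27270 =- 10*2727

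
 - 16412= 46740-63152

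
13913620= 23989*580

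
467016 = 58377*8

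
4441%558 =535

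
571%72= 67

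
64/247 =64/247= 0.26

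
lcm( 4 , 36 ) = 36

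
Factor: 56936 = 2^3*11^1 * 647^1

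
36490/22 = 18245/11 = 1658.64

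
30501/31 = 983 + 28/31 = 983.90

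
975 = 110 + 865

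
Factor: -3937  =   -31^1*127^1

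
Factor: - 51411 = -3^1* 17137^1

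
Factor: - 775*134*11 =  - 1142350 = -2^1*5^2 * 11^1*31^1*67^1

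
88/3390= 44/1695  =  0.03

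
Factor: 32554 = 2^1*41^1*397^1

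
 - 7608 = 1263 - 8871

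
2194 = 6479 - 4285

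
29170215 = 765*38131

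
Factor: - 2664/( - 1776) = 3/2  =  2^( - 1 ) * 3^1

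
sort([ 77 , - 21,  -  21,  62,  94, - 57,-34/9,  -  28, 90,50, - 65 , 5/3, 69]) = [ - 65, - 57,-28,  -  21,-21 , - 34/9, 5/3,50,62,69,77 , 90,94]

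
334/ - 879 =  - 334/879 = - 0.38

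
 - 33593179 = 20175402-53768581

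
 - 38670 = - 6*6445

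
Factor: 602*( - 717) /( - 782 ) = 3^1*7^1*17^( - 1 )*23^( - 1)*43^1*239^1 = 215817/391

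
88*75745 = 6665560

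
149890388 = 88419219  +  61471169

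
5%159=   5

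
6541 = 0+6541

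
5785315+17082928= 22868243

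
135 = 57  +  78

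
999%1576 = 999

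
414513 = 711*583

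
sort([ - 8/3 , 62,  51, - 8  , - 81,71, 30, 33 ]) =[ - 81, - 8, - 8/3, 30 , 33,51, 62,  71]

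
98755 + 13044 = 111799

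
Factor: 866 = 2^1*433^1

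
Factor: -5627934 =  - 2^1*3^3 * 13^1* 8017^1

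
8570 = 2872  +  5698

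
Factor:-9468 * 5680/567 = -2^6*3^( - 2) * 5^1*7^(-1)* 71^1*263^1  =  -5975360/63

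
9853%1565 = 463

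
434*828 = 359352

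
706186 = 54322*13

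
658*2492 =1639736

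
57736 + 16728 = 74464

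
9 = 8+1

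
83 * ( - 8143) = -675869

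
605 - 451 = 154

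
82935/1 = 82935 = 82935.00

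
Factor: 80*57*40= 182400=2^7*3^1 * 5^2*19^1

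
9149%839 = 759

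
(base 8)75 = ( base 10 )61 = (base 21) 2J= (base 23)2F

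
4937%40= 17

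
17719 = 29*611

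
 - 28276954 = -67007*422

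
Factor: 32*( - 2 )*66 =-4224=   -2^7 * 3^1*11^1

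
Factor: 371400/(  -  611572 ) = - 150/247 = -2^1*3^1 * 5^2*13^( -1) * 19^(-1)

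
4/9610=2/4805 = 0.00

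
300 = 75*4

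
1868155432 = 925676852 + 942478580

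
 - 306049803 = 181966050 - 488015853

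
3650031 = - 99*(-36869 ) 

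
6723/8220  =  2241/2740 = 0.82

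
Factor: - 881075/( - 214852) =2^( - 2 )*5^2 * 11^(-1)* 13^1*19^( - 1)*257^( - 1 ) *2711^1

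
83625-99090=  -  15465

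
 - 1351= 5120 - 6471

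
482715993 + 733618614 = 1216334607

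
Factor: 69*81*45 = 251505 = 3^7*5^1*23^1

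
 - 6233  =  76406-82639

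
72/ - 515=  -  72/515 = - 0.14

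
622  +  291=913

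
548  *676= 370448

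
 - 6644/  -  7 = 6644/7  =  949.14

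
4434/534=739/89 = 8.30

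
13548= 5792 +7756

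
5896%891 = 550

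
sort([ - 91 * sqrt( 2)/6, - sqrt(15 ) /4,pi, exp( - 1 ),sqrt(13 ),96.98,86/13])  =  [ - 91*sqrt(2 )/6, - sqrt(15 )/4,exp( - 1 ),pi,sqrt (13 ),86/13,  96.98]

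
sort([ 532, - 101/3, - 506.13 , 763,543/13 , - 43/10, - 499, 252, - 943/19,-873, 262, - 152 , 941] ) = [- 873,-506.13, - 499, -152, - 943/19, - 101/3, - 43/10, 543/13,252,262,  532, 763,941]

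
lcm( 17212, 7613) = 395876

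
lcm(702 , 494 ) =13338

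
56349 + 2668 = 59017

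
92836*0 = 0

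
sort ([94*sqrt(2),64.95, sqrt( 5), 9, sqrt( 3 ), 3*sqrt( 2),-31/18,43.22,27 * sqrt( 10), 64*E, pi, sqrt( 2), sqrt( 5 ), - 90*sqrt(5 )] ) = [ - 90*sqrt( 5), - 31/18,sqrt( 2 ), sqrt(3), sqrt( 5), sqrt(5), pi, 3*sqrt( 2),9,43.22,64.95 , 27*sqrt( 10 ),94*sqrt(2),64 * E ] 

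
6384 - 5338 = 1046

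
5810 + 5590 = 11400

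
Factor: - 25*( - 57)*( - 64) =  - 91200 = -  2^6 * 3^1*5^2 * 19^1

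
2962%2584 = 378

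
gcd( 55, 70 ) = 5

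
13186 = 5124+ 8062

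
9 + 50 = 59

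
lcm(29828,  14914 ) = 29828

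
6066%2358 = 1350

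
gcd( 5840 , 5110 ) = 730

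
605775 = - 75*( - 8077 )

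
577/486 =577/486  =  1.19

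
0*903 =0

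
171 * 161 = 27531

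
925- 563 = 362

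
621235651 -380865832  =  240369819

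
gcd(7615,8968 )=1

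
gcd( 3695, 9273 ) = 1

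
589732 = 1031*572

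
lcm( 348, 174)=348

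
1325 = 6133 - 4808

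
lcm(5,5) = 5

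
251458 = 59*4262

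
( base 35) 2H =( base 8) 127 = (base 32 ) 2N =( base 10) 87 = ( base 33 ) 2L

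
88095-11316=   76779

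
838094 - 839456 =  - 1362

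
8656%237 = 124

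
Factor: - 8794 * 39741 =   -  349482354 = -2^1*3^1*13^1 *1019^1*4397^1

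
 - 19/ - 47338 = 19/47338 = 0.00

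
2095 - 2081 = 14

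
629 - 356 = 273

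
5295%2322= 651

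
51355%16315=2410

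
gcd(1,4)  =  1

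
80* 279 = 22320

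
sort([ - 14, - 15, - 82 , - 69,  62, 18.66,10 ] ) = [ - 82, - 69, - 15, - 14, 10,18.66, 62 ] 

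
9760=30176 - 20416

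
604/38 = 302/19 = 15.89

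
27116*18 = 488088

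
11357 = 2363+8994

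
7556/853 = 8 + 732/853= 8.86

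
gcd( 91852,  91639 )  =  1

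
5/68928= 5/68928  =  0.00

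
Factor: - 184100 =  - 2^2*5^2*7^1 * 263^1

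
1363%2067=1363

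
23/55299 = 23/55299 = 0.00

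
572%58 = 50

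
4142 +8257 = 12399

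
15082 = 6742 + 8340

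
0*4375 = 0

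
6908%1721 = 24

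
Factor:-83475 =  - 3^2*5^2*7^1*  53^1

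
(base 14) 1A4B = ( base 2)1001010100011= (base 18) ED1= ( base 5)123041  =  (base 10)4771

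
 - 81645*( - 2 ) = 163290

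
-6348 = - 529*12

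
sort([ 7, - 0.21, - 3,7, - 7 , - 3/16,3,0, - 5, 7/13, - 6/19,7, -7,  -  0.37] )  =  [ - 7,-7, - 5 , - 3, - 0.37, - 6/19, - 0.21, - 3/16 , 0,7/13, 3  ,  7,7,  7]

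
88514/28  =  44257/14 = 3161.21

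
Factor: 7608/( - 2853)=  - 2^3 * 3^(-1 )=- 8/3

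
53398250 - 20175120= 33223130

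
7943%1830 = 623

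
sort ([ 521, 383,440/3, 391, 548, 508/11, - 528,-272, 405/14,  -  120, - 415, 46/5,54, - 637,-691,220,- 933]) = [ - 933, - 691,-637,  -  528, - 415, - 272,- 120, 46/5,405/14, 508/11, 54 , 440/3, 220,383,391, 521, 548 ] 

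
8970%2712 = 834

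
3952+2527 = 6479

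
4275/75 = 57  =  57.00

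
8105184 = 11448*708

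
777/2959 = 777/2959 = 0.26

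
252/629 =252/629 = 0.40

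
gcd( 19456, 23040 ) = 512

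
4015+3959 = 7974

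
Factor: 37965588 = 2^2 * 3^1*3163799^1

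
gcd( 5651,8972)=1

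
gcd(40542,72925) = 1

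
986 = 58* 17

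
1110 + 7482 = 8592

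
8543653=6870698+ 1672955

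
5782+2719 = 8501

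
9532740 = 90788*105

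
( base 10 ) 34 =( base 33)11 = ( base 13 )28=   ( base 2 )100010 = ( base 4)202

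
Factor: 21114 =2^1*3^3*  17^1 * 23^1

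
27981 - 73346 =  - 45365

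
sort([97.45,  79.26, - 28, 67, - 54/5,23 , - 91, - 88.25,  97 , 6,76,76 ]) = [ -91, - 88.25, - 28, - 54/5,6,23,67,76, 76, 79.26, 97, 97.45]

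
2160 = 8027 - 5867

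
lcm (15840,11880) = 47520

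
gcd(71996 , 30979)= 1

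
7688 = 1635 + 6053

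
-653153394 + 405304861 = - 247848533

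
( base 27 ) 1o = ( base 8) 63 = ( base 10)51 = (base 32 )1j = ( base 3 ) 1220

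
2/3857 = 2/3857 = 0.00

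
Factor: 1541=23^1*67^1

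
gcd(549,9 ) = 9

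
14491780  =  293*49460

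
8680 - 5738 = 2942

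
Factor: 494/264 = 247/132 = 2^( - 2 )*3^( - 1) * 11^( - 1 )*13^1*19^1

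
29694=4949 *6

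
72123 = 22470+49653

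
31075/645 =48 + 23/129 = 48.18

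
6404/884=7 + 54/221 = 7.24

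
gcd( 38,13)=1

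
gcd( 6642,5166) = 738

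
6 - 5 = 1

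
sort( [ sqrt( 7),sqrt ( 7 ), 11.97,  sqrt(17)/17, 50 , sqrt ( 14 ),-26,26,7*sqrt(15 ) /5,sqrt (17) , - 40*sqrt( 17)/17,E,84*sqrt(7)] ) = [-26,-40 * sqrt(17)/17 , sqrt( 17 )/17,sqrt(7),sqrt( 7 ), E  ,  sqrt( 14),sqrt( 17),7 *sqrt( 15 )/5, 11.97, 26,50 , 84*sqrt(7)]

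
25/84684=25/84684 = 0.00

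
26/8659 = 26/8659 = 0.00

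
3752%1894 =1858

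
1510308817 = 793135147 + 717173670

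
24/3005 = 24/3005 =0.01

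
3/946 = 3/946 = 0.00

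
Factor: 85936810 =2^1*5^1*19^1*271^1*1669^1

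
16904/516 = 4226/129 =32.76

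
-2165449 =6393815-8559264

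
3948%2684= 1264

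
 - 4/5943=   -  1 + 5939/5943  =  -0.00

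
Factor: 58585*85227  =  4993023795  =  3^1*5^1*11717^1*28409^1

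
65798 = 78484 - 12686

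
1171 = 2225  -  1054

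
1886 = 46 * 41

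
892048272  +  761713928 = 1653762200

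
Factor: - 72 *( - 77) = 5544=2^3*3^2*7^1*11^1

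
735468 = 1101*668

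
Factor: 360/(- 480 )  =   - 3/4=- 2^( - 2 )*3^1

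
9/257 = 9/257 = 0.04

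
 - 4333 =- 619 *7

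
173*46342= 8017166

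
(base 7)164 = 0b1011111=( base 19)50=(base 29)38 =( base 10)95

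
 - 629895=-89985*7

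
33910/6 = 5651 + 2/3 = 5651.67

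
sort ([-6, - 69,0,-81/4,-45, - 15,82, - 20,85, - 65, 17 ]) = [-69, - 65, - 45,-81/4, - 20, -15, - 6,0,17,82, 85]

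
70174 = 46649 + 23525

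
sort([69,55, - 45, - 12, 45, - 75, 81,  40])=[-75, - 45, - 12, 40, 45,  55, 69, 81 ] 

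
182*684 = 124488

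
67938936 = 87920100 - 19981164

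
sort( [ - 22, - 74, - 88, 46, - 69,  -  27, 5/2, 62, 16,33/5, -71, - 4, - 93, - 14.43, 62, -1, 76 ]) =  [  -  93, - 88, - 74, - 71, - 69, - 27,- 22, - 14.43, - 4,  -  1, 5/2, 33/5, 16, 46, 62,62, 76]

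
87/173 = 87/173 = 0.50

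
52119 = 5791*9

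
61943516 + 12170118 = 74113634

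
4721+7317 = 12038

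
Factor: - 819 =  - 3^2*7^1 * 13^1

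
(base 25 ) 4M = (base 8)172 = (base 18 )6e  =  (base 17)73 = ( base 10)122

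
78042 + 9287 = 87329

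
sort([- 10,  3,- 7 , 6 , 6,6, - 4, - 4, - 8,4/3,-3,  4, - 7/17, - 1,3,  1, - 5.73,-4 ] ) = [  -  10,-8,-7, - 5.73, - 4,  -  4,  -  4, - 3, - 1,  -  7/17,1,4/3, 3,3, 4,  6,6 , 6] 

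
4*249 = 996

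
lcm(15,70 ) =210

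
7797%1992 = 1821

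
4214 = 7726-3512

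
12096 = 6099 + 5997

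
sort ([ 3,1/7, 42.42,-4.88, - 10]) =[-10, - 4.88 , 1/7, 3,  42.42 ] 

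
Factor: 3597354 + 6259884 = 9857238=2^1*3^1 * 19^1*86467^1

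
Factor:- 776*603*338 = - 2^4*3^2*13^2*67^1*97^1 = - 158159664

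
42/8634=7/1439 = 0.00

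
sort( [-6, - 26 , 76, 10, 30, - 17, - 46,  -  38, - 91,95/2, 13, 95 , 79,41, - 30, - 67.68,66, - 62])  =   [ - 91, - 67.68, - 62,-46, -38, - 30,-26, - 17, - 6, 10,13, 30, 41,95/2, 66, 76, 79, 95]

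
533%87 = 11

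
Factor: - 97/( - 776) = 1/8  =  2^( - 3)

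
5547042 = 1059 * 5238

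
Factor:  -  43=-43^1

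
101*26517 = 2678217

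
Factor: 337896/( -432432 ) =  - 361/462 = - 2^( - 1 )*3^ (-1)*7^( - 1 )*11^(  -  1 )*19^2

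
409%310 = 99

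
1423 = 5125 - 3702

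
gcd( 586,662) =2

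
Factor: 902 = 2^1*11^1*41^1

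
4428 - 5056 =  - 628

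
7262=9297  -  2035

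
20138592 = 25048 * 804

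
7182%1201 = 1177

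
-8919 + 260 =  - 8659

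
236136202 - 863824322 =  - 627688120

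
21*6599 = 138579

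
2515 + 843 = 3358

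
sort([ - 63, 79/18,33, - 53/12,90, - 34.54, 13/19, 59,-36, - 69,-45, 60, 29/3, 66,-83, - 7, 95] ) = [-83, - 69, - 63, - 45,-36 , - 34.54 , - 7,-53/12,  13/19 , 79/18,29/3, 33, 59, 60, 66,90, 95 ] 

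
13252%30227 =13252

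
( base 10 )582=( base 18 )1E6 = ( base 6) 2410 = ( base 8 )1106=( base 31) IO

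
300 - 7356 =-7056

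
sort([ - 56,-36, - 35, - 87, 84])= [-87, - 56 , -36, - 35, 84 ]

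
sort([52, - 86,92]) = [ - 86, 52,92] 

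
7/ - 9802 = -1 + 9795/9802 = - 0.00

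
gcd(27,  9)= 9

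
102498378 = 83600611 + 18897767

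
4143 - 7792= - 3649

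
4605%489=204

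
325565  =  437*745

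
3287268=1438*2286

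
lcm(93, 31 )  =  93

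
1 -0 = 1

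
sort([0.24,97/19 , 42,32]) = [0.24,97/19, 32, 42]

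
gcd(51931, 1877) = 1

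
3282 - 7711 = -4429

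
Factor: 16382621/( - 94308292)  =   - 2^( - 2)*13^( - 1)*97^1*193^ ( - 1 )*9397^( - 1) *168893^1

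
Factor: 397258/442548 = 2^(-1 )*3^( - 2 ) * 19^( - 1 )* 307^1 = 307/342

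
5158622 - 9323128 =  - 4164506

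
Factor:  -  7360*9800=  - 72128000  =  - 2^9*5^3*7^2*23^1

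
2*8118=16236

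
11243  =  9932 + 1311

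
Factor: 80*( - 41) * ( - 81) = 2^4*3^4*5^1*41^1 = 265680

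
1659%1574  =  85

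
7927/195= 40 + 127/195= 40.65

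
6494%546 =488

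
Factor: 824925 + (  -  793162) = 31763 = 23^1*1381^1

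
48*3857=185136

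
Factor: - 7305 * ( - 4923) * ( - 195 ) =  - 3^4*5^2* 13^1 * 487^1 *547^1=- 7012690425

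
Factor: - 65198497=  - 7^1 * 13^1*683^1* 1049^1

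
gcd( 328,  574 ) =82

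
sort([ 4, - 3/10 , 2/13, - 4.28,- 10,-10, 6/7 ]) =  [ - 10, - 10 ,  -  4.28,-3/10,2/13, 6/7,4 ]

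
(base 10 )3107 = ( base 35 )2IR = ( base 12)196b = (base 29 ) 3k4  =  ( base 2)110000100011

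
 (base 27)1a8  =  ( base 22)21H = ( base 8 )1757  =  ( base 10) 1007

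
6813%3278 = 257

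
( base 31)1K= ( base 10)51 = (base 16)33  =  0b110011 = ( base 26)1p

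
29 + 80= 109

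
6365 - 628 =5737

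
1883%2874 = 1883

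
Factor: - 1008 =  - 2^4*3^2*7^1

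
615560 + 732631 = 1348191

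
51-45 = 6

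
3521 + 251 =3772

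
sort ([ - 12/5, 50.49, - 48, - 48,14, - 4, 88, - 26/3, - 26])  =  [-48, - 48, - 26 , -26/3, - 4  , - 12/5, 14,50.49, 88 ] 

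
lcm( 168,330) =9240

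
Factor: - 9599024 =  - 2^4 * 599939^1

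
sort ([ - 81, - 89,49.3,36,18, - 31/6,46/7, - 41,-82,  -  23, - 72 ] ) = [-89, - 82,-81, - 72, - 41, - 23, - 31/6,46/7,18,36,49.3]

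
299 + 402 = 701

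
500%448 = 52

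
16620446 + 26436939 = 43057385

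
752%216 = 104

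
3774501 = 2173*1737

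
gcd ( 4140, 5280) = 60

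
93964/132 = 711 + 28/33 = 711.85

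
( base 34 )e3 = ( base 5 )3404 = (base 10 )479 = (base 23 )KJ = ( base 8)737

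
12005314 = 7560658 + 4444656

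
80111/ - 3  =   - 80111/3  =  -26703.67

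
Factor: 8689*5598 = 2^1*3^2*311^1*8689^1 = 48641022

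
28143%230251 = 28143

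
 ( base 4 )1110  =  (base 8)124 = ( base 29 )2q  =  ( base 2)1010100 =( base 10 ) 84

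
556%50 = 6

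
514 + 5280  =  5794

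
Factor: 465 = 3^1*5^1*31^1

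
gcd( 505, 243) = 1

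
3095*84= 259980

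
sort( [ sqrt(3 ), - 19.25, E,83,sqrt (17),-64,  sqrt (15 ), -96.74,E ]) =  [-96.74, - 64, - 19.25,sqrt(3),E,E,sqrt( 15 ),sqrt(17),83 ]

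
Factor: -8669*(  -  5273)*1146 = 2^1*3^1  *  191^1 * 5273^1*8669^1= 52385536002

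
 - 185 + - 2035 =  - 2220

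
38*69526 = 2641988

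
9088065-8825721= 262344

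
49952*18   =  899136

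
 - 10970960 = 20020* (-548)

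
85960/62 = 1386+ 14/31=1386.45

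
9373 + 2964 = 12337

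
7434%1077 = 972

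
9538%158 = 58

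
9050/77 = 9050/77 = 117.53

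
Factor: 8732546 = 2^1*103^1*  42391^1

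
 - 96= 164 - 260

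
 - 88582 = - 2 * 44291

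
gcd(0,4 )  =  4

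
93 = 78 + 15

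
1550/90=17 + 2/9 = 17.22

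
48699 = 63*773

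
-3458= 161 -3619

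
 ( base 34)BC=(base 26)em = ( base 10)386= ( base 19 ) 116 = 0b110000010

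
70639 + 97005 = 167644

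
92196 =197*468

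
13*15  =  195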